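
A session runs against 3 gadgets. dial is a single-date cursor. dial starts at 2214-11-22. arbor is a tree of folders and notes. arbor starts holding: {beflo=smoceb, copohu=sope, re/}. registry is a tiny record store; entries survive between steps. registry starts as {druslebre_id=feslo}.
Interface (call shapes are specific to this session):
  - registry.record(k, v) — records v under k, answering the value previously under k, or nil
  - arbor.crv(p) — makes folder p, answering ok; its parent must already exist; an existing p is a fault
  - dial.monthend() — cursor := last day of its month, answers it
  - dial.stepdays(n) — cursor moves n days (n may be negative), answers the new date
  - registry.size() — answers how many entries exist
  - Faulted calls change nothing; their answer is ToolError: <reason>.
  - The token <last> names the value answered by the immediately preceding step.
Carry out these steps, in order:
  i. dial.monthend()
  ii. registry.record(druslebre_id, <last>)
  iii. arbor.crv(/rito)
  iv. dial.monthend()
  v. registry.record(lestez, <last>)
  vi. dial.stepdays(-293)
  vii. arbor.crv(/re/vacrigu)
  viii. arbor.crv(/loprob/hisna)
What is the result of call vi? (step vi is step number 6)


Answer: 2214-02-10

Derivation:
$ dial.monthend
  2214-11-30
$ registry.record k: druslebre_id v: <last>
  feslo
$ arbor.crv p: /rito
  ok
$ dial.monthend
  2214-11-30
$ registry.record k: lestez v: <last>
  nil
$ dial.stepdays n: -293
  2214-02-10
$ arbor.crv p: /re/vacrigu
  ok
$ arbor.crv p: /loprob/hisna
  ToolError: no parent


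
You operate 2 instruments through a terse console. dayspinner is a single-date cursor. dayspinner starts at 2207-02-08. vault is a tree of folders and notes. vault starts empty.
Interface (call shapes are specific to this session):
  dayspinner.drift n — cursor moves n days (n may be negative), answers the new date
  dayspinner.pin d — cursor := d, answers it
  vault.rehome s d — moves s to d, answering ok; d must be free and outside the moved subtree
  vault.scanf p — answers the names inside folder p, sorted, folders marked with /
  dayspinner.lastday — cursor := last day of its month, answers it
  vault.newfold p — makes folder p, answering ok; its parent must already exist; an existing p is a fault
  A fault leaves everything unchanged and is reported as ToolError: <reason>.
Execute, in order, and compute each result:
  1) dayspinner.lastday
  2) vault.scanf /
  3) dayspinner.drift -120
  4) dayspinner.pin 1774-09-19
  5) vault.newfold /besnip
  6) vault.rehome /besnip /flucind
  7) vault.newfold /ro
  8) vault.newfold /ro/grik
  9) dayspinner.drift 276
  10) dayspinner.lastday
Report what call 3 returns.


Answer: 2206-10-31

Derivation:
Next I call lastday, → 2207-02-28.
I invoke scanf passing p: /, and observe [].
I run drift passing n: -120, — result: 2206-10-31.
Using pin passing d: 1774-09-19: 1774-09-19.
I use newfold passing p: /besnip, giving ok.
Now I run rehome passing s: /besnip, d: /flucind, → ok.
Using newfold passing p: /ro, which returns ok.
I invoke newfold passing p: /ro/grik, which returns ok.
Invoking drift passing n: 276, and see 1775-06-22.
Using lastday(): 1775-06-30.


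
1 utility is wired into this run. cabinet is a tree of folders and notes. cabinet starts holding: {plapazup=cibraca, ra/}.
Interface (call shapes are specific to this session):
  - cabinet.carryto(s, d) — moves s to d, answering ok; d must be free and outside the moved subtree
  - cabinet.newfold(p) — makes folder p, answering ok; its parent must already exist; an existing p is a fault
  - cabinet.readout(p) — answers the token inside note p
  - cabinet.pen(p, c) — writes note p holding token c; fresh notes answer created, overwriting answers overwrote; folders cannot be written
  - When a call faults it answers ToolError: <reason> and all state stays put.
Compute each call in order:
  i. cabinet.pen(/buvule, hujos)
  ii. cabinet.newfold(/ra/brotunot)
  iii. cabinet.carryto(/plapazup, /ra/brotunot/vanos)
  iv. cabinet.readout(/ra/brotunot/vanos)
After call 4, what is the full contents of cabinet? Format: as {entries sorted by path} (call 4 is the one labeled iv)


Answer: {buvule=hujos, ra/, ra/brotunot/, ra/brotunot/vanos=cibraca}

Derivation:
CALL cabinet.pen[p: /buvule; c: hujos]
RET  created
CALL cabinet.newfold[p: /ra/brotunot]
RET  ok
CALL cabinet.carryto[s: /plapazup; d: /ra/brotunot/vanos]
RET  ok
CALL cabinet.readout[p: /ra/brotunot/vanos]
RET  cibraca


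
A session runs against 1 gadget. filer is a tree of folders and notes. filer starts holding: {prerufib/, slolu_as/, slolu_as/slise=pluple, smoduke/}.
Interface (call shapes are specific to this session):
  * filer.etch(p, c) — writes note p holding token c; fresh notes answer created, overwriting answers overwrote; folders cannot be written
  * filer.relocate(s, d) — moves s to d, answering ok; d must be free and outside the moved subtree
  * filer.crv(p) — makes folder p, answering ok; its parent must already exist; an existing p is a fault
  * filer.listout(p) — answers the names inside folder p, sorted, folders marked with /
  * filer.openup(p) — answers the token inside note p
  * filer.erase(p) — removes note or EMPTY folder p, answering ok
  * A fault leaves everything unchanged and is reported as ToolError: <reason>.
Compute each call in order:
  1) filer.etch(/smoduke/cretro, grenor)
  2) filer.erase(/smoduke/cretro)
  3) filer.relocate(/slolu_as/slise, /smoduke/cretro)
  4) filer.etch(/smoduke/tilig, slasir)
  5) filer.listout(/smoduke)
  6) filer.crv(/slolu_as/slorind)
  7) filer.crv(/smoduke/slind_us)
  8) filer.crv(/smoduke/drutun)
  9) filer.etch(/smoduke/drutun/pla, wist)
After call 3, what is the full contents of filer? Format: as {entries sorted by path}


Answer: {prerufib/, slolu_as/, smoduke/, smoduke/cretro=pluple}

Derivation:
CALL etch[p→/smoduke/cretro; c→grenor]
RET  created
CALL erase[p→/smoduke/cretro]
RET  ok
CALL relocate[s→/slolu_as/slise; d→/smoduke/cretro]
RET  ok
CALL etch[p→/smoduke/tilig; c→slasir]
RET  created
CALL listout[p→/smoduke]
RET  [cretro, tilig]
CALL crv[p→/slolu_as/slorind]
RET  ok
CALL crv[p→/smoduke/slind_us]
RET  ok
CALL crv[p→/smoduke/drutun]
RET  ok
CALL etch[p→/smoduke/drutun/pla; c→wist]
RET  created


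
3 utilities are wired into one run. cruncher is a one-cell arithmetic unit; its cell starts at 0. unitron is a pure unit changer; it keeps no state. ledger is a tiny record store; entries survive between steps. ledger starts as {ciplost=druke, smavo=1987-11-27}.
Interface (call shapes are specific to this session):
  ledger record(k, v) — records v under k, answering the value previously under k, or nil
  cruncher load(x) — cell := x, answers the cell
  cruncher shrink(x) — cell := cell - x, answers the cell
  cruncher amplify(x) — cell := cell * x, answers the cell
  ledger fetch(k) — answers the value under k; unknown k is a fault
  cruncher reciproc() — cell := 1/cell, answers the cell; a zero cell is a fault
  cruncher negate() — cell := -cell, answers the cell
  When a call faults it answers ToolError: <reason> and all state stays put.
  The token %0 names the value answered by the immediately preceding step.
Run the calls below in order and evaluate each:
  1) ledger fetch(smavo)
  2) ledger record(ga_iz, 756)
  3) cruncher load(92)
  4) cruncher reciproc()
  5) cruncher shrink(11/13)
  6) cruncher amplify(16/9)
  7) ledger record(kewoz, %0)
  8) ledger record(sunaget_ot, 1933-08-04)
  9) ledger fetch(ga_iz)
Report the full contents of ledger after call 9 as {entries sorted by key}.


Answer: {ciplost=druke, ga_iz=756, kewoz=-444/299, smavo=1987-11-27, sunaget_ot=1933-08-04}

Derivation:
$ ledger fetch k='smavo'
:: 1987-11-27
$ ledger record k='ga_iz' v='756'
:: nil
$ cruncher load x='92'
:: 92
$ cruncher reciproc
:: 1/92
$ cruncher shrink x='11/13'
:: -999/1196
$ cruncher amplify x='16/9'
:: -444/299
$ ledger record k='kewoz' v='%0'
:: nil
$ ledger record k='sunaget_ot' v='1933-08-04'
:: nil
$ ledger fetch k='ga_iz'
:: 756


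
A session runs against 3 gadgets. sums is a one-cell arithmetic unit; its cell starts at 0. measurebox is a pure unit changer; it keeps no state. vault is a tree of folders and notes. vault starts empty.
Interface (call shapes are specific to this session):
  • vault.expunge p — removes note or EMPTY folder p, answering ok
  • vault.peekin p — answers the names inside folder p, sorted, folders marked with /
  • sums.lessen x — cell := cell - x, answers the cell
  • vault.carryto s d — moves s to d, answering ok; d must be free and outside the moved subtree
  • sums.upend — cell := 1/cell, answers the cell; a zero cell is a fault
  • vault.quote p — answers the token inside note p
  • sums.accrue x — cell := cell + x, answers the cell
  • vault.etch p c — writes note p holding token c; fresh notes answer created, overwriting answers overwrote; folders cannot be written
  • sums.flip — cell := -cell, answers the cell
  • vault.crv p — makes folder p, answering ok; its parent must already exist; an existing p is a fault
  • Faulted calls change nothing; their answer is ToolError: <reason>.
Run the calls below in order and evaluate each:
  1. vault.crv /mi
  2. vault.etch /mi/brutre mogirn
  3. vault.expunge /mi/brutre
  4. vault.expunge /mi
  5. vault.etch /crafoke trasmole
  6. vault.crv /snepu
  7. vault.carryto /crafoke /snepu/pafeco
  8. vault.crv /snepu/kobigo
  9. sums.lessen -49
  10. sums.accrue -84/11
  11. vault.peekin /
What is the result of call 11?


Answer: [snepu/]

Derivation:
% vault.crv p='/mi'
  ok
% vault.etch p='/mi/brutre' c='mogirn'
  created
% vault.expunge p='/mi/brutre'
  ok
% vault.expunge p='/mi'
  ok
% vault.etch p='/crafoke' c='trasmole'
  created
% vault.crv p='/snepu'
  ok
% vault.carryto s='/crafoke' d='/snepu/pafeco'
  ok
% vault.crv p='/snepu/kobigo'
  ok
% sums.lessen x='-49'
  49
% sums.accrue x='-84/11'
  455/11
% vault.peekin p='/'
  [snepu/]


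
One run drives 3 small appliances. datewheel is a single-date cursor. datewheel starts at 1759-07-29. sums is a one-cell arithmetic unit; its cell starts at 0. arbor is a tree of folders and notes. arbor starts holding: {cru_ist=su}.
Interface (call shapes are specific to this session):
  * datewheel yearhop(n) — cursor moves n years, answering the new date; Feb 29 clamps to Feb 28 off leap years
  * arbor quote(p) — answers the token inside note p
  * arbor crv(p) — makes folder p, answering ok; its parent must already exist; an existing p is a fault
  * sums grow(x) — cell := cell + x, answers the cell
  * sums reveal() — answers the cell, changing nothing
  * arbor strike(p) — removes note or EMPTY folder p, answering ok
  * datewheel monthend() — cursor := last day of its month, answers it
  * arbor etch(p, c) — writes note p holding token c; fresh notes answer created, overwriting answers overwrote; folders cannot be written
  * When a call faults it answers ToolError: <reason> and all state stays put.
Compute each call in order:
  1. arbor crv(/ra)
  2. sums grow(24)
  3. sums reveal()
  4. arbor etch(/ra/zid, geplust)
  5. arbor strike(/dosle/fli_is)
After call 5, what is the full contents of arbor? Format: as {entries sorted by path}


I use arbor crv with /ra, and observe ok.
Invoking sums grow with 24, and get 24.
I invoke sums reveal(), and observe 24.
Next I call arbor etch with /ra/zid, geplust, → created.
I call arbor strike with /dosle/fli_is, which returns ToolError: not found.

Answer: {cru_ist=su, ra/, ra/zid=geplust}


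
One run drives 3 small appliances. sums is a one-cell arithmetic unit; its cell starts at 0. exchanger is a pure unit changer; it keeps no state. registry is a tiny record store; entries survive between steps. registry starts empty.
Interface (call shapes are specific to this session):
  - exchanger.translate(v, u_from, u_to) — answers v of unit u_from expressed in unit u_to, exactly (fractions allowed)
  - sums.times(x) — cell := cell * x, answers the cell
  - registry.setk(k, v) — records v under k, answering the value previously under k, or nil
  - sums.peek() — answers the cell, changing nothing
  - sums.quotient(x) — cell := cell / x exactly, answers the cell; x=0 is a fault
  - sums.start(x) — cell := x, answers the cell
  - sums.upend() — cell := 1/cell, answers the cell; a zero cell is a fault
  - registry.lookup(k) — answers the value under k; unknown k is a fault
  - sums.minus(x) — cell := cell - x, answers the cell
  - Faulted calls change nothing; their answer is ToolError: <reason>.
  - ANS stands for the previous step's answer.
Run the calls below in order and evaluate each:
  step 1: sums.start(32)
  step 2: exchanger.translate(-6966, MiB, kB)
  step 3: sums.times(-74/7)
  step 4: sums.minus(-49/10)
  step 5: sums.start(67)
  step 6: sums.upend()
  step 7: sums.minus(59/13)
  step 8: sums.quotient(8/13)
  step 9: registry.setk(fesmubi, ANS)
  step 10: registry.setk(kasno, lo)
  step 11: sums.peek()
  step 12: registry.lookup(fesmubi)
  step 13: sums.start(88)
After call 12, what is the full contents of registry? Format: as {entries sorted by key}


Answer: {fesmubi=-985/134, kasno=lo}

Derivation:
I invoke sums.start with 32, which returns 32.
Next I call exchanger.translate with -6966, MiB, kB, → -913047552/125.
I invoke sums.times with -74/7, and observe -2368/7.
I try sums.minus with -49/10, → -23337/70.
Next I call sums.start with 67, — result: 67.
Using sums.upend, giving 1/67.
I call sums.minus with 59/13, which returns -3940/871.
I use sums.quotient with 8/13, which returns -985/134.
Now I run registry.setk with fesmubi, ANS, which returns nil.
I run registry.setk with kasno, lo: nil.
Using sums.peek(), — result: -985/134.
Next I call registry.lookup with fesmubi, yielding -985/134.
I use sums.start with 88, and see 88.


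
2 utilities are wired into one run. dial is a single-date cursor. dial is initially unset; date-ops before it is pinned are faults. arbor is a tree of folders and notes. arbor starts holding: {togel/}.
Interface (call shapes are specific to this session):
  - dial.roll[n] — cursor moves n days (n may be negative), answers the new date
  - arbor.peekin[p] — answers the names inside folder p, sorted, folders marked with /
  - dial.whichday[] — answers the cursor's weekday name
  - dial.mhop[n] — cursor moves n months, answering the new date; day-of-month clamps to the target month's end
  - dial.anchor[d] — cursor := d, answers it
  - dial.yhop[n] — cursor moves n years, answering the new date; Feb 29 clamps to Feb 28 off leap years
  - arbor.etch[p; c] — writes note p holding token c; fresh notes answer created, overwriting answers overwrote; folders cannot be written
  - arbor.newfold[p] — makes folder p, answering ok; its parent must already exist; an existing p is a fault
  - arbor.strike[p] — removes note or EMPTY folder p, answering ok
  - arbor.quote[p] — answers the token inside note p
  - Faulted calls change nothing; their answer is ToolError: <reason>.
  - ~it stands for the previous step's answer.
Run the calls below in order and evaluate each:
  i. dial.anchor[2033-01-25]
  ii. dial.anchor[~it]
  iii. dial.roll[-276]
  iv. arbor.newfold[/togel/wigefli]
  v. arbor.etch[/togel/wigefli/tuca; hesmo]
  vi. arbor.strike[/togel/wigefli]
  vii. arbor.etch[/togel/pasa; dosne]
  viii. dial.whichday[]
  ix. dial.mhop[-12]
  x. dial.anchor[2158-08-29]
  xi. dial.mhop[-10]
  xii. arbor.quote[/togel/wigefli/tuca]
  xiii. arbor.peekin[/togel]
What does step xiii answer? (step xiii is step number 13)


% dial.anchor d→2033-01-25
[out] 2033-01-25
% dial.anchor d→~it
[out] 2033-01-25
% dial.roll n→-276
[out] 2032-04-24
% arbor.newfold p→/togel/wigefli
[out] ok
% arbor.etch p→/togel/wigefli/tuca c→hesmo
[out] created
% arbor.strike p→/togel/wigefli
[out] ToolError: not empty
% arbor.etch p→/togel/pasa c→dosne
[out] created
% dial.whichday
[out] Saturday
% dial.mhop n→-12
[out] 2031-04-24
% dial.anchor d→2158-08-29
[out] 2158-08-29
% dial.mhop n→-10
[out] 2157-10-29
% arbor.quote p→/togel/wigefli/tuca
[out] hesmo
% arbor.peekin p→/togel
[out] [pasa, wigefli/]

Answer: [pasa, wigefli/]


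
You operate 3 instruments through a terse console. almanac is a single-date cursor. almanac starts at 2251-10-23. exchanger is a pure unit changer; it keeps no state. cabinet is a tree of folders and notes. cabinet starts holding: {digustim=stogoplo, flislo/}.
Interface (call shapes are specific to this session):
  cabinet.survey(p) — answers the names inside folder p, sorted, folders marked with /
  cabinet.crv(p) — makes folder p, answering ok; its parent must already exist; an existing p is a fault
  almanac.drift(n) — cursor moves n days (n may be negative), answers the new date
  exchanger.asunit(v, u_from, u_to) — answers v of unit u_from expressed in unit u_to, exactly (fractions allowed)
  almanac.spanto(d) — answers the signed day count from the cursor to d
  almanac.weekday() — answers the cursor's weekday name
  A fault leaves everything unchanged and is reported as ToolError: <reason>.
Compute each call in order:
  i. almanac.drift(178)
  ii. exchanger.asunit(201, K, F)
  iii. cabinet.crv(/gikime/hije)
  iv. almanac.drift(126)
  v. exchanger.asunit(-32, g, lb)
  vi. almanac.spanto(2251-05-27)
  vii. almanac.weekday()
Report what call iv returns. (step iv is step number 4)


Answer: 2252-08-22

Derivation:
% 1. almanac.drift(n: 178) -> 2252-04-18
% 2. exchanger.asunit(v: 201, u_from: K, u_to: F) -> -9787/100
% 3. cabinet.crv(p: /gikime/hije) -> ToolError: no parent
% 4. almanac.drift(n: 126) -> 2252-08-22
% 5. exchanger.asunit(v: -32, u_from: g, u_to: lb) -> -3200000/45359237
% 6. almanac.spanto(d: 2251-05-27) -> -453
% 7. almanac.weekday() -> Sunday


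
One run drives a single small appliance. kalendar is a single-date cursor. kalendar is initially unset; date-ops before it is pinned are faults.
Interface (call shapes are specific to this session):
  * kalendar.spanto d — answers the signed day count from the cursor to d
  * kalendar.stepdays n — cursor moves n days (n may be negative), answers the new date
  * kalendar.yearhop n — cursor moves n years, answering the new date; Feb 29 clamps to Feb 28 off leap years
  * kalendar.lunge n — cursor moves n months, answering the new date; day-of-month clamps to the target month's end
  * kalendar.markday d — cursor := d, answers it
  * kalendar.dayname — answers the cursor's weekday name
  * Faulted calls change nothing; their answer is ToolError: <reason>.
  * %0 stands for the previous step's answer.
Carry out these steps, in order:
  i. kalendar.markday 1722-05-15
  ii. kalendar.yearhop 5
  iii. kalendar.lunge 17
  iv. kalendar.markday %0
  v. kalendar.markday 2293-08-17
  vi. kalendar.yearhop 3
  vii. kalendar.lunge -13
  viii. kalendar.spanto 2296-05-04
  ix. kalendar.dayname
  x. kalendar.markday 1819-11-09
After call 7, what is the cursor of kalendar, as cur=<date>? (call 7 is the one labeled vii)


-> kalendar.markday(d=1722-05-15)
<- 1722-05-15
-> kalendar.yearhop(n=5)
<- 1727-05-15
-> kalendar.lunge(n=17)
<- 1728-10-15
-> kalendar.markday(d=%0)
<- 1728-10-15
-> kalendar.markday(d=2293-08-17)
<- 2293-08-17
-> kalendar.yearhop(n=3)
<- 2296-08-17
-> kalendar.lunge(n=-13)
<- 2295-07-17
-> kalendar.spanto(d=2296-05-04)
<- 292
-> kalendar.dayname()
<- Wednesday
-> kalendar.markday(d=1819-11-09)
<- 1819-11-09

Answer: cur=2295-07-17


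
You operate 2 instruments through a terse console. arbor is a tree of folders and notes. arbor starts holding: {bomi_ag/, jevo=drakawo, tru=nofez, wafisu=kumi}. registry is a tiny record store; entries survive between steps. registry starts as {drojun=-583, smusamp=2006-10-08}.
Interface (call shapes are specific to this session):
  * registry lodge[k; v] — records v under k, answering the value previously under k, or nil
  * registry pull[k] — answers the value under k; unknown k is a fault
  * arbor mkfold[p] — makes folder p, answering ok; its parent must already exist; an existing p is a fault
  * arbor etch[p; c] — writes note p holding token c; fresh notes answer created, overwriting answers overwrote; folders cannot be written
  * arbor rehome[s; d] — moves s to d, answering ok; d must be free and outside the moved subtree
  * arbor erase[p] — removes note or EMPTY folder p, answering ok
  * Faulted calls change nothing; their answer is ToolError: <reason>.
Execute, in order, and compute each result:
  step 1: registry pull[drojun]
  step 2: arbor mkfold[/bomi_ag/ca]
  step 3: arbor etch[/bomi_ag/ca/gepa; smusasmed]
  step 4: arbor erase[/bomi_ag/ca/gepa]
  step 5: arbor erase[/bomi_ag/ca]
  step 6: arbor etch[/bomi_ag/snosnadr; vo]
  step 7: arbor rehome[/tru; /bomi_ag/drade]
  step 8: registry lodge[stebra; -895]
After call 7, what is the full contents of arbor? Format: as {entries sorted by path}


CALL registry pull[drojun]
RET  -583
CALL arbor mkfold[/bomi_ag/ca]
RET  ok
CALL arbor etch[/bomi_ag/ca/gepa; smusasmed]
RET  created
CALL arbor erase[/bomi_ag/ca/gepa]
RET  ok
CALL arbor erase[/bomi_ag/ca]
RET  ok
CALL arbor etch[/bomi_ag/snosnadr; vo]
RET  created
CALL arbor rehome[/tru; /bomi_ag/drade]
RET  ok
CALL registry lodge[stebra; -895]
RET  nil

Answer: {bomi_ag/, bomi_ag/drade=nofez, bomi_ag/snosnadr=vo, jevo=drakawo, wafisu=kumi}


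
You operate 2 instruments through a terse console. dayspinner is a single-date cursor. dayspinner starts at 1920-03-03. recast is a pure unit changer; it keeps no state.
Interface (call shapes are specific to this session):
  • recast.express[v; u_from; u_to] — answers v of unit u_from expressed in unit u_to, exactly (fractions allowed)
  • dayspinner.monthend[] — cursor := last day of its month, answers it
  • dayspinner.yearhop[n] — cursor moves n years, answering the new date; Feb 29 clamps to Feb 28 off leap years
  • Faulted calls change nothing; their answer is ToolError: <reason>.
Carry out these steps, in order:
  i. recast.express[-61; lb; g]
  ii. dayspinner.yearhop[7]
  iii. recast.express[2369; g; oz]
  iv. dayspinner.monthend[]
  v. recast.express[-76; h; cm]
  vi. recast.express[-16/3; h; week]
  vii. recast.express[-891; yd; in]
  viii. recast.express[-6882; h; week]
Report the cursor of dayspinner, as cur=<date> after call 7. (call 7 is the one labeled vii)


CALL recast.express[v: -61; u_from: lb; u_to: g]
RET  -2766913457/100000
CALL dayspinner.yearhop[n: 7]
RET  1927-03-03
CALL recast.express[v: 2369; u_from: g; u_to: oz]
RET  3790400000/45359237
CALL dayspinner.monthend[]
RET  1927-03-31
CALL recast.express[v: -76; u_from: h; u_to: cm]
RET  ToolError: incompatible units
CALL recast.express[v: -16/3; u_from: h; u_to: week]
RET  -2/63
CALL recast.express[v: -891; u_from: yd; u_to: in]
RET  -32076
CALL recast.express[v: -6882; u_from: h; u_to: week]
RET  -1147/28

Answer: cur=1927-03-31


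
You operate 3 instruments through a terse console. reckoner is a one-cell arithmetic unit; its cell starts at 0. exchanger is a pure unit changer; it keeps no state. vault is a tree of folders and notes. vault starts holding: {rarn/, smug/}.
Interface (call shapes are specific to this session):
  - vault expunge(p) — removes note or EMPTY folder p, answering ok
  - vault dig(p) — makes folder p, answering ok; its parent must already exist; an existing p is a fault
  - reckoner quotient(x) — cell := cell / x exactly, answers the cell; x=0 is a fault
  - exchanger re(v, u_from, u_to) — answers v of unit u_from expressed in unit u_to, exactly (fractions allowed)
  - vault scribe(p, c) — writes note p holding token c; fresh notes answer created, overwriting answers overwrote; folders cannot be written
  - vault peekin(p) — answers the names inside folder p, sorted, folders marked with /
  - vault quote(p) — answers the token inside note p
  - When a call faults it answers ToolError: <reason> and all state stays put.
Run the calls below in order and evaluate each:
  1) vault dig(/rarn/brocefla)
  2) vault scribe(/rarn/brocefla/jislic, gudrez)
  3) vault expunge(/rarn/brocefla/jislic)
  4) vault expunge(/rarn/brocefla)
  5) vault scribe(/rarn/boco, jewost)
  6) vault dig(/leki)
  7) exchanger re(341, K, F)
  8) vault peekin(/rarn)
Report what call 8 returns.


→ vault dig(p=/rarn/brocefla)
← ok
→ vault scribe(p=/rarn/brocefla/jislic, c=gudrez)
← created
→ vault expunge(p=/rarn/brocefla/jislic)
← ok
→ vault expunge(p=/rarn/brocefla)
← ok
→ vault scribe(p=/rarn/boco, c=jewost)
← created
→ vault dig(p=/leki)
← ok
→ exchanger re(v=341, u_from=K, u_to=F)
← 15413/100
→ vault peekin(p=/rarn)
← [boco]

Answer: [boco]


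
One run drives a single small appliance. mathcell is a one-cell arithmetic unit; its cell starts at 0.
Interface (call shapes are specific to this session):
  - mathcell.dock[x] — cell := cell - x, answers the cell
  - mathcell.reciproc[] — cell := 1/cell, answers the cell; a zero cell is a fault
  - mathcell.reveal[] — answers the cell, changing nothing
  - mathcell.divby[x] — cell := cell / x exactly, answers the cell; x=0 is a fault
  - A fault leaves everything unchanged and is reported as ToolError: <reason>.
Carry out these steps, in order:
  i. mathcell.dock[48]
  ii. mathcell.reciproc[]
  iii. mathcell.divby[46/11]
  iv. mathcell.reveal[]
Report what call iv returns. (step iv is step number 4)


Answer: -11/2208

Derivation:
Do: mathcell.dock[x: 48]
See: -48
Do: mathcell.reciproc[]
See: -1/48
Do: mathcell.divby[x: 46/11]
See: -11/2208
Do: mathcell.reveal[]
See: -11/2208


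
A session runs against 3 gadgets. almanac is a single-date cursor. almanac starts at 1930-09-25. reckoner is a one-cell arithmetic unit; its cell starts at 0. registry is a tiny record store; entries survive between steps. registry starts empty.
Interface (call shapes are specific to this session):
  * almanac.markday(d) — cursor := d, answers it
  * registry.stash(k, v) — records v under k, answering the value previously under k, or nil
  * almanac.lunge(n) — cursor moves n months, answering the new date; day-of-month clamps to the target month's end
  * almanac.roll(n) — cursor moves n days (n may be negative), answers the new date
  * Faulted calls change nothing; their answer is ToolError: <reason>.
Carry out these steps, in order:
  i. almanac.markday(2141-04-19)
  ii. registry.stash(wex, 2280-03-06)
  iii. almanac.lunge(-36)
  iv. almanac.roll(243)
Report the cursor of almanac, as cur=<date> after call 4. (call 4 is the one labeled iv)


// markday(d→2141-04-19) -> 2141-04-19
// stash(k→wex, v→2280-03-06) -> nil
// lunge(n→-36) -> 2138-04-19
// roll(n→243) -> 2138-12-18

Answer: cur=2138-12-18


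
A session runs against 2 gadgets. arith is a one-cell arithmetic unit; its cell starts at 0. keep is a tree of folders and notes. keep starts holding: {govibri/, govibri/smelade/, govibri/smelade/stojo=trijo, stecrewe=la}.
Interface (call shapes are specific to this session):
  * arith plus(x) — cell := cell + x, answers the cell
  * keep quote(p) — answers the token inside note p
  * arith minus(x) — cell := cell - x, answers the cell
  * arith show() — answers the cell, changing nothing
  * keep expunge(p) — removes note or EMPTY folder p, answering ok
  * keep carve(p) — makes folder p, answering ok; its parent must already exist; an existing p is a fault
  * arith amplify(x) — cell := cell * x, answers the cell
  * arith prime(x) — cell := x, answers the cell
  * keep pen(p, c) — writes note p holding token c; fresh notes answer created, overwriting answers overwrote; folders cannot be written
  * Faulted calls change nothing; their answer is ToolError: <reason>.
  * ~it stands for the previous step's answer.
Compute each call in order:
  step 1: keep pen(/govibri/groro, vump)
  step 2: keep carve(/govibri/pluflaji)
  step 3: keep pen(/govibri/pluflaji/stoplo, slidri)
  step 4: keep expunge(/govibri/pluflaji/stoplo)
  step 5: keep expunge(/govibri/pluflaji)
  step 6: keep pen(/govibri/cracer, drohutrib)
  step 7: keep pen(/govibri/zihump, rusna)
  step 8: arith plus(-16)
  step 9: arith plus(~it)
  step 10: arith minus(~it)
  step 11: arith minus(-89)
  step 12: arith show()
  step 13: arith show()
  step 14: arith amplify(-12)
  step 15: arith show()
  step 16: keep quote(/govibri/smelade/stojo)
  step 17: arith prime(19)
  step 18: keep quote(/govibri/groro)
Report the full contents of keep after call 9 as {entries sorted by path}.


Answer: {govibri/, govibri/cracer=drohutrib, govibri/groro=vump, govibri/smelade/, govibri/smelade/stojo=trijo, govibri/zihump=rusna, stecrewe=la}

Derivation:
% keep pen p=/govibri/groro c=vump
= created
% keep carve p=/govibri/pluflaji
= ok
% keep pen p=/govibri/pluflaji/stoplo c=slidri
= created
% keep expunge p=/govibri/pluflaji/stoplo
= ok
% keep expunge p=/govibri/pluflaji
= ok
% keep pen p=/govibri/cracer c=drohutrib
= created
% keep pen p=/govibri/zihump c=rusna
= created
% arith plus x=-16
= -16
% arith plus x=~it
= -32
% arith minus x=~it
= 0
% arith minus x=-89
= 89
% arith show
= 89
% arith show
= 89
% arith amplify x=-12
= -1068
% arith show
= -1068
% keep quote p=/govibri/smelade/stojo
= trijo
% arith prime x=19
= 19
% keep quote p=/govibri/groro
= vump


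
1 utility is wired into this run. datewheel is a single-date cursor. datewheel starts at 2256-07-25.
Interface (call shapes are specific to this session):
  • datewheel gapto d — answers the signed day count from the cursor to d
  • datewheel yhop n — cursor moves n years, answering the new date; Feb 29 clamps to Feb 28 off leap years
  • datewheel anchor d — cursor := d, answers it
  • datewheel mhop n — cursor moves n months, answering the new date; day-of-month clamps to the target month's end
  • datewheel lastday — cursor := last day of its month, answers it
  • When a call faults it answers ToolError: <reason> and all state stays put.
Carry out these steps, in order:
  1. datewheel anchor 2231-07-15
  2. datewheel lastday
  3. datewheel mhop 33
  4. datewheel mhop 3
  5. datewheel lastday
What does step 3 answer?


;; datewheel anchor(d: 2231-07-15) => 2231-07-15
;; datewheel lastday() => 2231-07-31
;; datewheel mhop(n: 33) => 2234-04-30
;; datewheel mhop(n: 3) => 2234-07-30
;; datewheel lastday() => 2234-07-31

Answer: 2234-04-30


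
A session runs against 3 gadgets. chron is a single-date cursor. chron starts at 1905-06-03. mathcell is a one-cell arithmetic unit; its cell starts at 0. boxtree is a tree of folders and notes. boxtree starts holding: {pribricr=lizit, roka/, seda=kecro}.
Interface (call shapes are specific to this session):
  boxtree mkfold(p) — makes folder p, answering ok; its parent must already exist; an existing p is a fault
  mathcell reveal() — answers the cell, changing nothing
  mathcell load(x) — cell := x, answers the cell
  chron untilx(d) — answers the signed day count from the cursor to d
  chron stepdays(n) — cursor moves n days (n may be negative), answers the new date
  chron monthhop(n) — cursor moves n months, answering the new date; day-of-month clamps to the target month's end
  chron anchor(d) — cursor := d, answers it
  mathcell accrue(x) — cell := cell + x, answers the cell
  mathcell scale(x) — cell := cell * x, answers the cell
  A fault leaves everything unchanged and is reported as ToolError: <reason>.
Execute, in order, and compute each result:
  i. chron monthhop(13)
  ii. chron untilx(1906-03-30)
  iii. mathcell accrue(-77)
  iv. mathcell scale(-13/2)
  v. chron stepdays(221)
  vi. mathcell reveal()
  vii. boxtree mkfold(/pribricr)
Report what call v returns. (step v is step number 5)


Act: chron monthhop[n=13]
Obs: 1906-07-03
Act: chron untilx[d=1906-03-30]
Obs: -95
Act: mathcell accrue[x=-77]
Obs: -77
Act: mathcell scale[x=-13/2]
Obs: 1001/2
Act: chron stepdays[n=221]
Obs: 1907-02-09
Act: mathcell reveal[]
Obs: 1001/2
Act: boxtree mkfold[p=/pribricr]
Obs: ToolError: exists

Answer: 1907-02-09


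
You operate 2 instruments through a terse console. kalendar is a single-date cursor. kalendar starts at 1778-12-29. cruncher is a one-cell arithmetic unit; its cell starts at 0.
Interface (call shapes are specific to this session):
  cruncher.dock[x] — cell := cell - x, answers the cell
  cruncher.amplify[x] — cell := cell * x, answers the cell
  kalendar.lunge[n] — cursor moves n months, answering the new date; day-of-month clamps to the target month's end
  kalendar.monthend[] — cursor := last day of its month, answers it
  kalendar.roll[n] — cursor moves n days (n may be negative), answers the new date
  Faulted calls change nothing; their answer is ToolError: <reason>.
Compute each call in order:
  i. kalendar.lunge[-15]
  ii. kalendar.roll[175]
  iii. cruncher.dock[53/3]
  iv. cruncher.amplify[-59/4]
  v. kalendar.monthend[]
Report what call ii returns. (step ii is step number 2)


Answer: 1778-03-23

Derivation:
I run kalendar.lunge with -15, and get 1777-09-29.
Now I run kalendar.roll with 175, and see 1778-03-23.
I try cruncher.dock with 53/3, → -53/3.
Using cruncher.amplify with -59/4, and see 3127/12.
I run kalendar.monthend: 1778-03-31.


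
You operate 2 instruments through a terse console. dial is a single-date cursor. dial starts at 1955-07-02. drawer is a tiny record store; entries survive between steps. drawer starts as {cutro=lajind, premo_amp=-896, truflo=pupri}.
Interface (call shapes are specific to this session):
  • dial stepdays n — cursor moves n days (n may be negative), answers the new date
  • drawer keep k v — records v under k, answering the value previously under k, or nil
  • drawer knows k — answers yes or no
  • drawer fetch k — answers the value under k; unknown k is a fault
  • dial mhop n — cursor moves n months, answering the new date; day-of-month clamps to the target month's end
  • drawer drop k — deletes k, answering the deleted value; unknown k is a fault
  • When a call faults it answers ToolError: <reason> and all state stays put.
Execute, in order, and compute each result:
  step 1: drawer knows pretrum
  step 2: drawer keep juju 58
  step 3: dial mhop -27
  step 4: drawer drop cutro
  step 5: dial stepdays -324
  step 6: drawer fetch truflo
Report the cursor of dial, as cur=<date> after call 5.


Answer: cur=1952-05-13

Derivation:
I invoke drawer knows on k→pretrum, → no.
Invoking drawer keep on k→juju, v→58, and see nil.
Invoking dial mhop on n→-27, giving 1953-04-02.
Calling drawer drop on k→cutro: lajind.
I run dial stepdays on n→-324: 1952-05-13.
Using drawer fetch on k→truflo, yielding pupri.


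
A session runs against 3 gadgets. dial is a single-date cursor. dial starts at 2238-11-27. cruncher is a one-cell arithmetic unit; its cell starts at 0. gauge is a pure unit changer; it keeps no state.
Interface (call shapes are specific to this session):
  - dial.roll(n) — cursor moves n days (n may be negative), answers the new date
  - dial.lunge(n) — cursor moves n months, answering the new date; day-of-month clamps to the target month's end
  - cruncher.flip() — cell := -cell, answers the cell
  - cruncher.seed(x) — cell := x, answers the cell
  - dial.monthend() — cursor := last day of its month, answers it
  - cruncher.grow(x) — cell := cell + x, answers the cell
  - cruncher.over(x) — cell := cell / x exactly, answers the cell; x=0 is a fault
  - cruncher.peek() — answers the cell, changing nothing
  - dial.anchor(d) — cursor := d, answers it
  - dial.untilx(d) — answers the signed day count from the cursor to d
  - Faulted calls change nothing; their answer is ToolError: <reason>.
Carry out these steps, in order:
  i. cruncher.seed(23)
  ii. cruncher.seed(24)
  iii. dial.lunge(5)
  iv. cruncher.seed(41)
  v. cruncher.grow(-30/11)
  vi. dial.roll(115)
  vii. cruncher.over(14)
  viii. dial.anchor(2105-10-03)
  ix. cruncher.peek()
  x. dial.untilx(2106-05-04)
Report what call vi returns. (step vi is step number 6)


→ seed(x→23)
← 23
→ seed(x→24)
← 24
→ lunge(n→5)
← 2239-04-27
→ seed(x→41)
← 41
→ grow(x→-30/11)
← 421/11
→ roll(n→115)
← 2239-08-20
→ over(x→14)
← 421/154
→ anchor(d→2105-10-03)
← 2105-10-03
→ peek()
← 421/154
→ untilx(d→2106-05-04)
← 213

Answer: 2239-08-20


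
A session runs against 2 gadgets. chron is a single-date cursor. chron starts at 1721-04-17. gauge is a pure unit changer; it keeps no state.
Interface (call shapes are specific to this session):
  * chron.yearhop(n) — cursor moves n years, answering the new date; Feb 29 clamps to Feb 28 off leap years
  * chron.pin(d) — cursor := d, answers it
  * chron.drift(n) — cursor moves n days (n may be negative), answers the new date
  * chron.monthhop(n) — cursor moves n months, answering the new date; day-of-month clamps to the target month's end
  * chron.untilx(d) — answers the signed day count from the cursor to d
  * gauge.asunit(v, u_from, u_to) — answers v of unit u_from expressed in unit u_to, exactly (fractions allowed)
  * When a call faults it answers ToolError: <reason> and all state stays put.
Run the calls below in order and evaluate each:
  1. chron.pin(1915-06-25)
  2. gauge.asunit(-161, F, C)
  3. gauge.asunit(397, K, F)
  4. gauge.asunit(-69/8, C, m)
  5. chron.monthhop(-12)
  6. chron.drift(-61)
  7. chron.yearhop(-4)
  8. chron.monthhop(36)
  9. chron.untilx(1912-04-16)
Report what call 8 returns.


Answer: 1913-04-25

Derivation:
$ pin d='1915-06-25'
[out] 1915-06-25
$ asunit v='-161' u_from='F' u_to='C'
[out] -965/9
$ asunit v='397' u_from='K' u_to='F'
[out] 25493/100
$ asunit v='-69/8' u_from='C' u_to='m'
[out] ToolError: incompatible units
$ monthhop n='-12'
[out] 1914-06-25
$ drift n='-61'
[out] 1914-04-25
$ yearhop n='-4'
[out] 1910-04-25
$ monthhop n='36'
[out] 1913-04-25
$ untilx d='1912-04-16'
[out] -374


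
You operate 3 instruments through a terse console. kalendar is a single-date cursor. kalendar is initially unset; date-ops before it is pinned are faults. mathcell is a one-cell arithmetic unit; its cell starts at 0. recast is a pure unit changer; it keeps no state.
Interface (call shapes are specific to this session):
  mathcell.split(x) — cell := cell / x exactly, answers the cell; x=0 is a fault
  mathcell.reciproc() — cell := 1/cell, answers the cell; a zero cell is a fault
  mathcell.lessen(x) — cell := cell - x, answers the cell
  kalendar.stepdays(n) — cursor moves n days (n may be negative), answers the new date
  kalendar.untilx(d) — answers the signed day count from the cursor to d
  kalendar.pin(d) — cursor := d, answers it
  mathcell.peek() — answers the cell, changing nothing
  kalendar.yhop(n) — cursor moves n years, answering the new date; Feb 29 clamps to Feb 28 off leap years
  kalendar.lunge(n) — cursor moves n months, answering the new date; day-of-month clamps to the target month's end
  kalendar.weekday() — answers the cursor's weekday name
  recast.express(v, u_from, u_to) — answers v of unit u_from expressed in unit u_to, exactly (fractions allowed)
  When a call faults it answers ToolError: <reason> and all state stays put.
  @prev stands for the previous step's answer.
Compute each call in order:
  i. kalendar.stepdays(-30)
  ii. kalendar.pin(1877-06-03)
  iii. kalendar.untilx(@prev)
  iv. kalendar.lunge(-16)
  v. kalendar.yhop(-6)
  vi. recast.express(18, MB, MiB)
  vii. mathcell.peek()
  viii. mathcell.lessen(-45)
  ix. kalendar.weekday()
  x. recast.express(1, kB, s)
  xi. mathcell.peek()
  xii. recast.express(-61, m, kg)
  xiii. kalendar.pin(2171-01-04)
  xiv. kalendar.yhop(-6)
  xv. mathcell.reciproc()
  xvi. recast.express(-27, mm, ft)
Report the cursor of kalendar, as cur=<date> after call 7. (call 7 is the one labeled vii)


>>> kalendar.stepdays -30
= ToolError: no date set
>>> kalendar.pin 1877-06-03
= 1877-06-03
>>> kalendar.untilx @prev
= 0
>>> kalendar.lunge -16
= 1876-02-03
>>> kalendar.yhop -6
= 1870-02-03
>>> recast.express 18 MB MiB
= 140625/8192
>>> mathcell.peek
= 0
>>> mathcell.lessen -45
= 45
>>> kalendar.weekday
= Thursday
>>> recast.express 1 kB s
= ToolError: incompatible units
>>> mathcell.peek
= 45
>>> recast.express -61 m kg
= ToolError: incompatible units
>>> kalendar.pin 2171-01-04
= 2171-01-04
>>> kalendar.yhop -6
= 2165-01-04
>>> mathcell.reciproc
= 1/45
>>> recast.express -27 mm ft
= -45/508

Answer: cur=1870-02-03
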